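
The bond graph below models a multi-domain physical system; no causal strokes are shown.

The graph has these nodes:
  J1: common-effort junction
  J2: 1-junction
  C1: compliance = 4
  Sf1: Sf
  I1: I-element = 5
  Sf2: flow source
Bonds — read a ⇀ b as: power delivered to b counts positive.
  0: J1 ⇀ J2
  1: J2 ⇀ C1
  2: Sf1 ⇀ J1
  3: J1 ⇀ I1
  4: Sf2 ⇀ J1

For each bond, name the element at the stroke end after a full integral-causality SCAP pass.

β0 →J1
β1 →J2
β2 →Sf1
β3 →I1
β4 →Sf2

b2 stroke→Sf1  (Sf1 (Sf) sets flow on bond)
b4 stroke→Sf2  (source Sf2 imposes f)
b1 stroke→J2  (C1 outputs effort q/C1)
b0 stroke→J1  (closing 1-jn rule on J2)
b3 stroke→I1  (J1 effort already set via bond 0)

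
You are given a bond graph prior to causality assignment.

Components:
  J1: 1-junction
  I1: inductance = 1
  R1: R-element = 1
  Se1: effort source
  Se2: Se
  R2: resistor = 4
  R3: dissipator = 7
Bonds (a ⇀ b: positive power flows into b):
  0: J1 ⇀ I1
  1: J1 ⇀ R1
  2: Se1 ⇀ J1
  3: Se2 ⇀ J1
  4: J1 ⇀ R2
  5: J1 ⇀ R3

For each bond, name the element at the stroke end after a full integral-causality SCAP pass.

β2 |J1  (Se1 fixes effort; stroke away)
β3 |J1  (Se2 (Se) sets effort on bond)
β0 |I1  (I1 outputs flow p/I1)
β1 |J1  (J1 flow already set via bond 0)
β4 |J1  (J1: bond 0 brought flow, rest push out)
β5 |J1  (J1: bond 0 brought flow, rest push out)

bond 0 stroke→I1
bond 1 stroke→J1
bond 2 stroke→J1
bond 3 stroke→J1
bond 4 stroke→J1
bond 5 stroke→J1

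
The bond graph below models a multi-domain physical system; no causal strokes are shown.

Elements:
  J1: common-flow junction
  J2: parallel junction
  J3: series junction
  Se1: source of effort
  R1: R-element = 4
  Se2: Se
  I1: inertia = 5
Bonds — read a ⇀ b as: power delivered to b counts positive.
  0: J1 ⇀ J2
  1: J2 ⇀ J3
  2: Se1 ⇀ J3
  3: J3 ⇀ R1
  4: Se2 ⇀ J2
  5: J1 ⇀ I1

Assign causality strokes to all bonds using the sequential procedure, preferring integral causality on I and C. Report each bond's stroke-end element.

b2 →J3  (Se1 fixes effort; stroke away)
b4 →J2  (source Se2 imposes e)
b0 →J1  (J2: bond 4 brought effort, rest push out)
b1 →J3  (J2: bond 4 brought effort, rest push out)
b3 →R1  (closing 1-jn rule on J3)
b5 →I1  (J1: last free bond brings flow in)

#0 stroke at J1
#1 stroke at J3
#2 stroke at J3
#3 stroke at R1
#4 stroke at J2
#5 stroke at I1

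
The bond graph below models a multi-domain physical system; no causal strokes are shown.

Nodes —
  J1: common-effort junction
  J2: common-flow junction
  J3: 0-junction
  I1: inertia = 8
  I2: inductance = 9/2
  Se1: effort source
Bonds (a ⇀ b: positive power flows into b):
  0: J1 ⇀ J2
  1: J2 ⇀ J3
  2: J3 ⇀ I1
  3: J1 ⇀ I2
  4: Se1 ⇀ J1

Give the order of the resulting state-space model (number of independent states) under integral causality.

2  (I1, I2 all integral)

b4 stroke→J1  (Se1: effort source, stroke at far end)
b0 stroke→J2  (common-e at J1 fixed by 4)
b3 stroke→I2  (J1: bond 4 brought effort, rest push out)
b1 stroke→J3  (closing 1-jn rule on J2)
b2 stroke→I1  (0-jn J3 has e-setter on 1)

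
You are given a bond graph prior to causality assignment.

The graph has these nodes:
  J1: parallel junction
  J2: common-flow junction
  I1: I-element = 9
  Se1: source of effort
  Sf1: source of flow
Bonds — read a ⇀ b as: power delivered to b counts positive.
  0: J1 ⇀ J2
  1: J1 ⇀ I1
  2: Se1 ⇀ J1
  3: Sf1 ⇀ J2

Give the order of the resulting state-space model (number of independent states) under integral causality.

bond 2 |J1  (Se1: effort source, stroke at far end)
bond 3 |Sf1  (Sf1 (Sf) sets flow on bond)
bond 0 |J2  (0-jn J1 has e-setter on 2)
bond 1 |I1  (J1: bond 2 brought effort, rest push out)

1  (I1 all integral)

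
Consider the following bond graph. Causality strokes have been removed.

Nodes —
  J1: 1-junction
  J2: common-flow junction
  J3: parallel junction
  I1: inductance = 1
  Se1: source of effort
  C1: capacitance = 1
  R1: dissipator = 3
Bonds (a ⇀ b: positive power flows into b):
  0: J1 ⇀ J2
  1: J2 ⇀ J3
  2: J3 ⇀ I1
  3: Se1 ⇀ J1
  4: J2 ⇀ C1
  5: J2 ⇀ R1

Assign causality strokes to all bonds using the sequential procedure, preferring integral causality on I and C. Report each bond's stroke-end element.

bond 0 stroke at J2
bond 1 stroke at J3
bond 2 stroke at I1
bond 3 stroke at J1
bond 4 stroke at J2
bond 5 stroke at J2

b3 stroke at J1  (Se1 fixes effort; stroke away)
b0 stroke at J2  (only one flow-in slot at J1)
b2 stroke at I1  (I1 outputs flow p/I1)
b1 stroke at J3  (only one effort-in slot at J3)
b4 stroke at J2  (J2 flow already set via bond 1)
b5 stroke at J2  (1-jn J2 has f-setter on 1)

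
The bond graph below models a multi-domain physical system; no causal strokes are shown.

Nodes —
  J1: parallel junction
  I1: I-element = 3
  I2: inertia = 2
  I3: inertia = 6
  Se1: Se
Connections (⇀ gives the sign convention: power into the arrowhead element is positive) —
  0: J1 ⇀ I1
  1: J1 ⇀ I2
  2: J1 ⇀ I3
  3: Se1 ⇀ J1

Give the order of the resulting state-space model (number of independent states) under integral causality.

3  (I1, I2, I3 all integral)

bond 3 →J1  (Se1 (Se) sets effort on bond)
bond 0 →I1  (J1: bond 3 brought effort, rest push out)
bond 1 →I2  (0-jn J1 has e-setter on 3)
bond 2 →I3  (0-jn J1 has e-setter on 3)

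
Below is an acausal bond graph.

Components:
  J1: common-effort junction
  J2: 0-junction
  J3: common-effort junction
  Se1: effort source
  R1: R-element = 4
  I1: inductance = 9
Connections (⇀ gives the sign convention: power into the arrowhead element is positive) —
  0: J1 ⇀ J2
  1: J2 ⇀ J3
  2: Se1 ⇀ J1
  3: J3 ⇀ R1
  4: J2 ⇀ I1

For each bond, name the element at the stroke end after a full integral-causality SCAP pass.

#0 →J2
#1 →J3
#2 →J1
#3 →R1
#4 →I1

b2 stroke→J1  (Se1 (Se) sets effort on bond)
b0 stroke→J2  (0-jn J1 has e-setter on 2)
b1 stroke→J3  (J2 effort already set via bond 0)
b4 stroke→I1  (common-e at J2 fixed by 0)
b3 stroke→R1  (J3: bond 1 brought effort, rest push out)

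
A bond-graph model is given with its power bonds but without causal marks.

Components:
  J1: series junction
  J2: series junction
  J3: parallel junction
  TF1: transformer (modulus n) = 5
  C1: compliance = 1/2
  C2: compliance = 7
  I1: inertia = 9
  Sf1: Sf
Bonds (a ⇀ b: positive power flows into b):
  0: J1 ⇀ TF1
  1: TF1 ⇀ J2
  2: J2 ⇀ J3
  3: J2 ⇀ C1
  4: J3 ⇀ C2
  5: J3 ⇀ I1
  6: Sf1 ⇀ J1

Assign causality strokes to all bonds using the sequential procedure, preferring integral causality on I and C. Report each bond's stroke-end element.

#0 stroke→J1
#1 stroke→TF1
#2 stroke→J2
#3 stroke→J2
#4 stroke→J3
#5 stroke→I1
#6 stroke→Sf1

β6 stroke at Sf1  (Sf1: flow source, stroke at near end)
β0 stroke at J1  (J1 flow already set via bond 6)
β1 stroke at TF1  (through TF1, causality passes straight; one stroke at TF1)
β2 stroke at J2  (1-jn J2 has f-setter on 1)
β3 stroke at J2  (1-jn J2 has f-setter on 1)
β4 stroke at J3  (C2: C, integral causality)
β5 stroke at I1  (J3: bond 4 brought effort, rest push out)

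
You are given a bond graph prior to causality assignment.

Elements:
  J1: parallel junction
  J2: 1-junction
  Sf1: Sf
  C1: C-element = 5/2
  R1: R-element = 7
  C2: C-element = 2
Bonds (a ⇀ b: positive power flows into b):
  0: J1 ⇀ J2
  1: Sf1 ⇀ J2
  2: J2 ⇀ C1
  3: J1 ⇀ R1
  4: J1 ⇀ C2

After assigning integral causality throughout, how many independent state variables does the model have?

bond 1 stroke at Sf1  (Sf1 (Sf) sets flow on bond)
bond 0 stroke at J2  (J2 flow already set via bond 1)
bond 2 stroke at J2  (1-jn J2 has f-setter on 1)
bond 4 stroke at J1  (C2 outputs effort q/C2)
bond 3 stroke at R1  (common-e at J1 fixed by 4)

2  (C1, C2 all integral)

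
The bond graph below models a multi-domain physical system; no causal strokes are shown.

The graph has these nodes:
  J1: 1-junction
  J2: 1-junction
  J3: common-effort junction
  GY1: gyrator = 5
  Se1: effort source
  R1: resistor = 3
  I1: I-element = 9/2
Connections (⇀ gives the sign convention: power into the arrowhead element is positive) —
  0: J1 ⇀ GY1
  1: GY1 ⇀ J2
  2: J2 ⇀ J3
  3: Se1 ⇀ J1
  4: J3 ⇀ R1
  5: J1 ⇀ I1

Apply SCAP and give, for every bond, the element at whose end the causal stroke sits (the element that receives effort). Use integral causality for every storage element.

#0 stroke at J1
#1 stroke at J2
#2 stroke at J3
#3 stroke at J1
#4 stroke at R1
#5 stroke at I1

b3 →J1  (Se1 (Se) sets effort on bond)
b5 →I1  (I1 integral (f out))
b0 →J1  (common-f at J1 fixed by 5)
b1 →J2  (through GY1, causality inverts; strokes same side of GY1)
b2 →J3  (J2 needs exactly one f-in)
b4 →R1  (J3: bond 2 brought effort, rest push out)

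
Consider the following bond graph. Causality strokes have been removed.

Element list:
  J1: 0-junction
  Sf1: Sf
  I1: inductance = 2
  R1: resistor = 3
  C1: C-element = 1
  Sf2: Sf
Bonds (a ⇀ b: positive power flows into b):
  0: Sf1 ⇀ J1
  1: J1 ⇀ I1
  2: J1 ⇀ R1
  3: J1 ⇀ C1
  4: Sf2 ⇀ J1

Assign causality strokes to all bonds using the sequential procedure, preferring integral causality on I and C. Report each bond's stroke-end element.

#0 stroke→Sf1  (Sf1 (Sf) sets flow on bond)
#4 stroke→Sf2  (source Sf2 imposes f)
#1 stroke→I1  (prefer integral on I1)
#3 stroke→J1  (C1 outputs effort q/C1)
#2 stroke→R1  (0-jn J1 has e-setter on 3)

bond 0 |Sf1
bond 1 |I1
bond 2 |R1
bond 3 |J1
bond 4 |Sf2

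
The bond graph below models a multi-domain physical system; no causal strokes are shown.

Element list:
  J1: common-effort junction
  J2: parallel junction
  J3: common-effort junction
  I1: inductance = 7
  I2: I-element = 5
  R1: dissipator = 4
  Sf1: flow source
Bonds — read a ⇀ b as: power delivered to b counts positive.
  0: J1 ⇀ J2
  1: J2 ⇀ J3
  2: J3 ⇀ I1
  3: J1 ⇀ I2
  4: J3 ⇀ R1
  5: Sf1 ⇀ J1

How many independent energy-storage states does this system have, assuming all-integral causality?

2  (I1, I2 all integral)

#5 |Sf1  (Sf1 fixes flow; stroke at Sf1)
#2 |I1  (I1 outputs flow p/I1)
#3 |I2  (I2 outputs flow p/I2)
#0 |J1  (closing 0-jn rule on J1)
#1 |J2  (closing 0-jn rule on J2)
#4 |J3  (closing 0-jn rule on J3)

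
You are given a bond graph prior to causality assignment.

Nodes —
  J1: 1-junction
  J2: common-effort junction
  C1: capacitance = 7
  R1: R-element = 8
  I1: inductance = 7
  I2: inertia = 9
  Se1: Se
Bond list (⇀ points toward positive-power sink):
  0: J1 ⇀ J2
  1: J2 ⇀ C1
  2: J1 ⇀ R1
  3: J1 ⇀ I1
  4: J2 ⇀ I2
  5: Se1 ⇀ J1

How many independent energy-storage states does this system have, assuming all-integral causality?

#5 stroke→J1  (Se1 (Se) sets effort on bond)
#1 stroke→J2  (C1: C, integral causality)
#0 stroke→J1  (J2 effort already set via bond 1)
#4 stroke→I2  (J2: bond 1 brought effort, rest push out)
#3 stroke→I1  (I1 outputs flow p/I1)
#2 stroke→J1  (J1: bond 3 brought flow, rest push out)

3  (C1, I1, I2 all integral)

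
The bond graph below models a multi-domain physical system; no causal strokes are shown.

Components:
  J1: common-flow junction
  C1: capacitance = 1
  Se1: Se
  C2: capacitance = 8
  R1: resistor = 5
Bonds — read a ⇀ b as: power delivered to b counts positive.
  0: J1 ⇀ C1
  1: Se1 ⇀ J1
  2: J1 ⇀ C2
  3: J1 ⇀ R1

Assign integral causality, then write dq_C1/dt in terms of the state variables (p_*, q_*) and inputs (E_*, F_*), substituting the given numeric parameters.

dq_C1/dt = E_Se1/5 - q_C1/5 - q_C2/40

bond 1 |J1  (Se1: effort source, stroke at far end)
bond 0 |J1  (C1 integral (e out))
bond 2 |J1  (C2: C, integral causality)
bond 3 |R1  (J1 needs exactly one f-in)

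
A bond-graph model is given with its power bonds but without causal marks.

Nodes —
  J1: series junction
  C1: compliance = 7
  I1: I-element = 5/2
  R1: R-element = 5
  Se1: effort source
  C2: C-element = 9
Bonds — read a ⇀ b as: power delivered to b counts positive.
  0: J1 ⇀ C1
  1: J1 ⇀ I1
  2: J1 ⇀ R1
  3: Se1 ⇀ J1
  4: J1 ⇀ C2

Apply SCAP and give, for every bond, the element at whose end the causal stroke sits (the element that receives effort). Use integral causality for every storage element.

b3 |J1  (Se1: effort source, stroke at far end)
b0 |J1  (prefer integral on C1)
b1 |I1  (I1 outputs flow p/I1)
b2 |J1  (J1: bond 1 brought flow, rest push out)
b4 |J1  (J1: bond 1 brought flow, rest push out)

b0 |J1
b1 |I1
b2 |J1
b3 |J1
b4 |J1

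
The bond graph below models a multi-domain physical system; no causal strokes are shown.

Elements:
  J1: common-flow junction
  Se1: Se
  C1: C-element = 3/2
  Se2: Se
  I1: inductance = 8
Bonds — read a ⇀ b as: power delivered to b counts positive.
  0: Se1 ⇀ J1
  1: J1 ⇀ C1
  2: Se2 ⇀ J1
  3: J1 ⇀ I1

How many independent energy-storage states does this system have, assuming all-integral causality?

#0 stroke→J1  (source Se1 imposes e)
#2 stroke→J1  (Se2 (Se) sets effort on bond)
#1 stroke→J1  (C1: C, integral causality)
#3 stroke→I1  (only one flow-in slot at J1)

2  (C1, I1 all integral)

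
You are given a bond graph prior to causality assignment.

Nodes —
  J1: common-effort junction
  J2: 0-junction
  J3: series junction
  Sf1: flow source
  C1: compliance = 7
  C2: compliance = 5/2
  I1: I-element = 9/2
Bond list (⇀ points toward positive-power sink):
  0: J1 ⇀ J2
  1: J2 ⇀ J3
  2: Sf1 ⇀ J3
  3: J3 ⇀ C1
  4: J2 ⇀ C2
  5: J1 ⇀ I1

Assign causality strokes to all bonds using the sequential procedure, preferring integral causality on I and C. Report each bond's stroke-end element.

β0 |J1
β1 |J3
β2 |Sf1
β3 |J3
β4 |J2
β5 |I1

bond 2 |Sf1  (source Sf1 imposes f)
bond 1 |J3  (common-f at J3 fixed by 2)
bond 3 |J3  (common-f at J3 fixed by 2)
bond 4 |J2  (C2 integral (e out))
bond 0 |J1  (common-e at J2 fixed by 4)
bond 5 |I1  (common-e at J1 fixed by 0)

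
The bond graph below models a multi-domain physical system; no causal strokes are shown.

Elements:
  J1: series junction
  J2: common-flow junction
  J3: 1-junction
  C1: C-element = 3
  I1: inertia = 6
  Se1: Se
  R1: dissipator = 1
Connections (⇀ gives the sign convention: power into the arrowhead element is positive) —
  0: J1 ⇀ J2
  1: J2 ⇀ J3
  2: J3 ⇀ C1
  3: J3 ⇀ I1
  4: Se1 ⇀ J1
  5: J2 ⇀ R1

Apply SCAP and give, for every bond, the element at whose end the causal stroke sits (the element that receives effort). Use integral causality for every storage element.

β0 stroke→J2
β1 stroke→J3
β2 stroke→J3
β3 stroke→I1
β4 stroke→J1
β5 stroke→J2

#4 |J1  (Se1 fixes effort; stroke away)
#0 |J2  (closing 1-jn rule on J1)
#2 |J3  (prefer integral on C1)
#3 |I1  (prefer integral on I1)
#1 |J3  (J3: bond 3 brought flow, rest push out)
#5 |J2  (common-f at J2 fixed by 1)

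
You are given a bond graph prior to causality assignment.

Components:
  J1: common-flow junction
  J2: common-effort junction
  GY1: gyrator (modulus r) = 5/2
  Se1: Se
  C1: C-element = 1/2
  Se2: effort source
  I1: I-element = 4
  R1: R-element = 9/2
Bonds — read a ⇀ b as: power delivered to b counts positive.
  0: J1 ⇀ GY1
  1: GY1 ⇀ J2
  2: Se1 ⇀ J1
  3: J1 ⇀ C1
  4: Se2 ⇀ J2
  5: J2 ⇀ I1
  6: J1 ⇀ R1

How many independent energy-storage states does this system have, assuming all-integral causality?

β2 →J1  (source Se1 imposes e)
β4 →J2  (Se2 (Se) sets effort on bond)
β1 →GY1  (J2: bond 4 brought effort, rest push out)
β5 →I1  (0-jn J2 has e-setter on 4)
β0 →GY1  (GY1: gyrator matches bond 1)
β3 →J1  (J1: bond 0 brought flow, rest push out)
β6 →J1  (J1 flow already set via bond 0)

2  (C1, I1 all integral)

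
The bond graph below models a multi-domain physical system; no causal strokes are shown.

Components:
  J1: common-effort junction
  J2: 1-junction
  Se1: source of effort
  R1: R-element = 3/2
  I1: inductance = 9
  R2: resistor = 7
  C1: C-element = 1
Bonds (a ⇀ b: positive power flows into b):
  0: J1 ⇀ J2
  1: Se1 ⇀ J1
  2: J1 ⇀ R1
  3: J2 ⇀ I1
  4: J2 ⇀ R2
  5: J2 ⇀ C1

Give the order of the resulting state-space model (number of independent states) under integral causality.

2  (C1, I1 all integral)

b1 stroke at J1  (Se1 (Se) sets effort on bond)
b0 stroke at J2  (J1: bond 1 brought effort, rest push out)
b2 stroke at R1  (0-jn J1 has e-setter on 1)
b3 stroke at I1  (I1: I, integral causality)
b4 stroke at J2  (common-f at J2 fixed by 3)
b5 stroke at J2  (1-jn J2 has f-setter on 3)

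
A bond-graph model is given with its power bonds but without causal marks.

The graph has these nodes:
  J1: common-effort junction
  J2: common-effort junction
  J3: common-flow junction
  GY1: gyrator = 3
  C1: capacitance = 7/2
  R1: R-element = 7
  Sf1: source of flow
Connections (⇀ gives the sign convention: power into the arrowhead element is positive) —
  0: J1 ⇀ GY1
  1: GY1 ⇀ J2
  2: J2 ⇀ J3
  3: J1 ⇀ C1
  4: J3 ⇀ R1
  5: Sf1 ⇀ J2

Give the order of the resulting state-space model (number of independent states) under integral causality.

b5 stroke→Sf1  (Sf1 (Sf) sets flow on bond)
b3 stroke→J1  (C1 outputs effort q/C1)
b0 stroke→GY1  (0-jn J1 has e-setter on 3)
b1 stroke→GY1  (GY1 both-in/both-out from 0)
b2 stroke→J2  (J2: last free bond brings effort in)
b4 stroke→J3  (J3 flow already set via bond 2)

1  (C1 all integral)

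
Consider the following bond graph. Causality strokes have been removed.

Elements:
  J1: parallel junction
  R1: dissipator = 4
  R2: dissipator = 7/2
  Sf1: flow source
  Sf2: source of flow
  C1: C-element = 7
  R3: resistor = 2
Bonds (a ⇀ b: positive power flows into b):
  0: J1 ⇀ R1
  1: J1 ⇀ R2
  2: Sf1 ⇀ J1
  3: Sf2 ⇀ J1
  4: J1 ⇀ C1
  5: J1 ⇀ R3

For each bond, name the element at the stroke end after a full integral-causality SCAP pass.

#0 |R1
#1 |R2
#2 |Sf1
#3 |Sf2
#4 |J1
#5 |R3

#2 stroke at Sf1  (Sf1 fixes flow; stroke at Sf1)
#3 stroke at Sf2  (Sf2: flow source, stroke at near end)
#4 stroke at J1  (C1: C, integral causality)
#0 stroke at R1  (J1: bond 4 brought effort, rest push out)
#1 stroke at R2  (common-e at J1 fixed by 4)
#5 stroke at R3  (common-e at J1 fixed by 4)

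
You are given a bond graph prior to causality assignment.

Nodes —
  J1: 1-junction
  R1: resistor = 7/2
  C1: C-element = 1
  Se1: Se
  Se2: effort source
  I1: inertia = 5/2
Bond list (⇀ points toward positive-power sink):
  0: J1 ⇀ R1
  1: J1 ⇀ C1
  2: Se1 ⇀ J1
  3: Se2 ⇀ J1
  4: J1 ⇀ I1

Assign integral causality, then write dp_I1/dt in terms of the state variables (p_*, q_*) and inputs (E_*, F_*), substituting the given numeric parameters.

dp_I1/dt = E_Se1 + E_Se2 - 7*p_I1/5 - q_C1

β2 stroke at J1  (source Se1 imposes e)
β3 stroke at J1  (Se2 fixes effort; stroke away)
β1 stroke at J1  (C1 integral (e out))
β4 stroke at I1  (I1 outputs flow p/I1)
β0 stroke at J1  (J1: bond 4 brought flow, rest push out)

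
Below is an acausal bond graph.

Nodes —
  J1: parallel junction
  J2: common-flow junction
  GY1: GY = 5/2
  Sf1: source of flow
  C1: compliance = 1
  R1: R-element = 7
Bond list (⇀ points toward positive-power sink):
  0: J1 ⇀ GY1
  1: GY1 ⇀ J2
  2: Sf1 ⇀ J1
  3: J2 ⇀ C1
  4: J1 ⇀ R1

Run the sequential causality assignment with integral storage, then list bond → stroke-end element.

β2 stroke→Sf1  (source Sf1 imposes f)
β3 stroke→J2  (C1 integral (e out))
β1 stroke→GY1  (J2: last free bond brings flow in)
β0 stroke→GY1  (through GY1, causality inverts; strokes same side of GY1)
β4 stroke→J1  (closing 0-jn rule on J1)

#0 |GY1
#1 |GY1
#2 |Sf1
#3 |J2
#4 |J1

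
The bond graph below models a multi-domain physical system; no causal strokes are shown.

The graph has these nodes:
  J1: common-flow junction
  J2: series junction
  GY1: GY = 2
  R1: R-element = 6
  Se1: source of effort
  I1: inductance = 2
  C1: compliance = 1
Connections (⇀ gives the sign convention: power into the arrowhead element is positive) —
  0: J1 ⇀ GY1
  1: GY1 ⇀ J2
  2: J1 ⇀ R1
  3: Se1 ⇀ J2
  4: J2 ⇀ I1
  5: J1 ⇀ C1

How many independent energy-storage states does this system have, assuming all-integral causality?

β3 →J2  (Se1 (Se) sets effort on bond)
β4 →I1  (I1: I, integral causality)
β1 →J2  (J2 flow already set via bond 4)
β0 →J1  (GY1 both-in/both-out from 1)
β5 →J1  (C1: C, integral causality)
β2 →R1  (closing 1-jn rule on J1)

2  (C1, I1 all integral)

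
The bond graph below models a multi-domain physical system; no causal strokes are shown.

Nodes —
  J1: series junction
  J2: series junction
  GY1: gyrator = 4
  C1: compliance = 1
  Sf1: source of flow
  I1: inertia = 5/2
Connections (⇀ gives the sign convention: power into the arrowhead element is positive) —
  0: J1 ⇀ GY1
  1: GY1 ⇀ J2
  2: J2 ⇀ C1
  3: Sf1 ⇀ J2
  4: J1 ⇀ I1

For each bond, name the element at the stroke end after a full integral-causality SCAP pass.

β3 →Sf1  (source Sf1 imposes f)
β1 →J2  (common-f at J2 fixed by 3)
β2 →J2  (1-jn J2 has f-setter on 3)
β0 →J1  (GY1 both-in/both-out from 1)
β4 →I1  (J1 needs exactly one f-in)

b0 stroke at J1
b1 stroke at J2
b2 stroke at J2
b3 stroke at Sf1
b4 stroke at I1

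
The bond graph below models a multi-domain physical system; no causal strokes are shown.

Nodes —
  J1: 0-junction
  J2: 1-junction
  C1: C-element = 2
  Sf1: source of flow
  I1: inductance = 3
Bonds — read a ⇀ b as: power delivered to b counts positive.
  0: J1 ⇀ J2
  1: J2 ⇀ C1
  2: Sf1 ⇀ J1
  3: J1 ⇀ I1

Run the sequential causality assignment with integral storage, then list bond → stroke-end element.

bond 2 |Sf1  (Sf1 (Sf) sets flow on bond)
bond 1 |J2  (C1: C, integral causality)
bond 0 |J1  (J2 needs exactly one f-in)
bond 3 |I1  (common-e at J1 fixed by 0)

#0 stroke at J1
#1 stroke at J2
#2 stroke at Sf1
#3 stroke at I1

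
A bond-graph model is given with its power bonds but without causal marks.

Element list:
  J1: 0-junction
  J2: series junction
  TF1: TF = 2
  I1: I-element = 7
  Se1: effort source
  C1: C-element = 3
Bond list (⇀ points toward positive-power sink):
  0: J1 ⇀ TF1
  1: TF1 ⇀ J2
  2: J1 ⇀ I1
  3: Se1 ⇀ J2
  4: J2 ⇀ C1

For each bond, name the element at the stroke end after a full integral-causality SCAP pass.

bond 3 stroke at J2  (Se1: effort source, stroke at far end)
bond 2 stroke at I1  (I1: I, integral causality)
bond 0 stroke at J1  (J1: last free bond brings effort in)
bond 1 stroke at TF1  (through TF1, causality passes straight; one stroke at TF1)
bond 4 stroke at J2  (J2: bond 1 brought flow, rest push out)

β0 stroke→J1
β1 stroke→TF1
β2 stroke→I1
β3 stroke→J2
β4 stroke→J2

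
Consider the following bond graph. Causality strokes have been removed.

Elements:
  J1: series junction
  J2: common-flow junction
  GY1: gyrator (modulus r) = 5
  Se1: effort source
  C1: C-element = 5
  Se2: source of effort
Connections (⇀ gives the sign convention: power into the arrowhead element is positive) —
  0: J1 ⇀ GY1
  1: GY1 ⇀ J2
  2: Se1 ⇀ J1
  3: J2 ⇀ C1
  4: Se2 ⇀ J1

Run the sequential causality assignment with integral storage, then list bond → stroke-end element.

β2 →J1  (Se1: effort source, stroke at far end)
β4 →J1  (Se2: effort source, stroke at far end)
β0 →GY1  (only one flow-in slot at J1)
β1 →GY1  (GY GY1: same side as bond 0)
β3 →J2  (1-jn J2 has f-setter on 1)

#0 →GY1
#1 →GY1
#2 →J1
#3 →J2
#4 →J1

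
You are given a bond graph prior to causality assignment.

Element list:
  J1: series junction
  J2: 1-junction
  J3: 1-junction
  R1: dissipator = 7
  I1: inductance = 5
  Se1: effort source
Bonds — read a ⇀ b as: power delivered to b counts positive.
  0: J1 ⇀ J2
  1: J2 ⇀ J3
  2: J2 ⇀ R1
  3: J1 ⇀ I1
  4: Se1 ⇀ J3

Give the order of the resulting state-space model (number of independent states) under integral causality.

1  (I1 all integral)

bond 4 stroke→J3  (Se1 (Se) sets effort on bond)
bond 1 stroke→J2  (J3 needs exactly one f-in)
bond 3 stroke→I1  (I1 integral (f out))
bond 0 stroke→J1  (1-jn J1 has f-setter on 3)
bond 2 stroke→J2  (1-jn J2 has f-setter on 0)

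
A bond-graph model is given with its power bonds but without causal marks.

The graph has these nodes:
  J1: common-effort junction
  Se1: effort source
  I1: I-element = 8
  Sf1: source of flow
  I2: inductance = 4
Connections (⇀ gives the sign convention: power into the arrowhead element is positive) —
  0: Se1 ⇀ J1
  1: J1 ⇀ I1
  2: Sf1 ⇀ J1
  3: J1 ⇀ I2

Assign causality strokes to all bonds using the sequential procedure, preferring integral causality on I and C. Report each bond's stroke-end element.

b0 stroke→J1
b1 stroke→I1
b2 stroke→Sf1
b3 stroke→I2

b0 stroke at J1  (Se1 (Se) sets effort on bond)
b2 stroke at Sf1  (Sf1 (Sf) sets flow on bond)
b1 stroke at I1  (J1: bond 0 brought effort, rest push out)
b3 stroke at I2  (0-jn J1 has e-setter on 0)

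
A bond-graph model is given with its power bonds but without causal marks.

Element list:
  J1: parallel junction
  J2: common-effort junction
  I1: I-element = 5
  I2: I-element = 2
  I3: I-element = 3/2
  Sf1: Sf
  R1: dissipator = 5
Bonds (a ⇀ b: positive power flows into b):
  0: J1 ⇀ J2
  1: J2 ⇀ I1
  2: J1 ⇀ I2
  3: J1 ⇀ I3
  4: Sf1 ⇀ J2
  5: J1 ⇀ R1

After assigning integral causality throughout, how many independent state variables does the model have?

β4 stroke→Sf1  (Sf1 (Sf) sets flow on bond)
β1 stroke→I1  (prefer integral on I1)
β0 stroke→J2  (only one effort-in slot at J2)
β2 stroke→I2  (I2: I, integral causality)
β3 stroke→I3  (I3 integral (f out))
β5 stroke→J1  (only one effort-in slot at J1)

3  (I1, I2, I3 all integral)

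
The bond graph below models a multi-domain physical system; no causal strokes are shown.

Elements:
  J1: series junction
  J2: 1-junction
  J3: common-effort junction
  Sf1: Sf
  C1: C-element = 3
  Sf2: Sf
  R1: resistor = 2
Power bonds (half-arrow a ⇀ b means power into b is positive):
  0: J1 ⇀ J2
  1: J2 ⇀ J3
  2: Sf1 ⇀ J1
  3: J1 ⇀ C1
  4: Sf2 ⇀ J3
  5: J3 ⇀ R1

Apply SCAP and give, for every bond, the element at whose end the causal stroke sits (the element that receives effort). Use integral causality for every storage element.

#2 stroke at Sf1  (source Sf1 imposes f)
#4 stroke at Sf2  (Sf2 fixes flow; stroke at Sf2)
#0 stroke at J1  (J1 flow already set via bond 2)
#3 stroke at J1  (J1: bond 2 brought flow, rest push out)
#1 stroke at J2  (common-f at J2 fixed by 0)
#5 stroke at J3  (only one effort-in slot at J3)

β0 stroke→J1
β1 stroke→J2
β2 stroke→Sf1
β3 stroke→J1
β4 stroke→Sf2
β5 stroke→J3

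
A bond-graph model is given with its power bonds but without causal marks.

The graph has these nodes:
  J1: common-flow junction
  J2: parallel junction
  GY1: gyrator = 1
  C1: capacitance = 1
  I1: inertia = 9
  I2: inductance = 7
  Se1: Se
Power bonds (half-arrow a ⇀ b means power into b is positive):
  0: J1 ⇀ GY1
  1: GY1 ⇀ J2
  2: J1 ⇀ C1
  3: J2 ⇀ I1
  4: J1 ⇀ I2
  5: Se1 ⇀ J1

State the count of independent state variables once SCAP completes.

3  (C1, I1, I2 all integral)

b5 →J1  (Se1: effort source, stroke at far end)
b2 →J1  (C1: C, integral causality)
b3 →I1  (I1 integral (f out))
b1 →J2  (closing 0-jn rule on J2)
b0 →J1  (GY GY1: same side as bond 1)
b4 →I2  (closing 1-jn rule on J1)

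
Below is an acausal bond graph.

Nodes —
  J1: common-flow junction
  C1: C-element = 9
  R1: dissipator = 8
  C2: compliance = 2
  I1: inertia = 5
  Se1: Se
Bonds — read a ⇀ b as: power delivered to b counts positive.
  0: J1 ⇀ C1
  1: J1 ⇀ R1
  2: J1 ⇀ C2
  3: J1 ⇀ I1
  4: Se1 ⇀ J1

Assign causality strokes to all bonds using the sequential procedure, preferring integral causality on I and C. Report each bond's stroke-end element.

#4 stroke→J1  (Se1 fixes effort; stroke away)
#0 stroke→J1  (prefer integral on C1)
#2 stroke→J1  (C2: C, integral causality)
#3 stroke→I1  (I1 integral (f out))
#1 stroke→J1  (J1: bond 3 brought flow, rest push out)

β0 stroke at J1
β1 stroke at J1
β2 stroke at J1
β3 stroke at I1
β4 stroke at J1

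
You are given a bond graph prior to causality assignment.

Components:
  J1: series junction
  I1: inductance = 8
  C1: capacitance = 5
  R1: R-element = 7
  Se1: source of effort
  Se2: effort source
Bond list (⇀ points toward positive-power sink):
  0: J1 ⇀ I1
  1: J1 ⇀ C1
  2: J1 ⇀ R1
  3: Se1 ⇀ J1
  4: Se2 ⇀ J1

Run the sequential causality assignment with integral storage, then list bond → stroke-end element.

#0 stroke→I1
#1 stroke→J1
#2 stroke→J1
#3 stroke→J1
#4 stroke→J1

bond 3 |J1  (Se1 fixes effort; stroke away)
bond 4 |J1  (Se2 fixes effort; stroke away)
bond 0 |I1  (I1 integral (f out))
bond 1 |J1  (J1 flow already set via bond 0)
bond 2 |J1  (1-jn J1 has f-setter on 0)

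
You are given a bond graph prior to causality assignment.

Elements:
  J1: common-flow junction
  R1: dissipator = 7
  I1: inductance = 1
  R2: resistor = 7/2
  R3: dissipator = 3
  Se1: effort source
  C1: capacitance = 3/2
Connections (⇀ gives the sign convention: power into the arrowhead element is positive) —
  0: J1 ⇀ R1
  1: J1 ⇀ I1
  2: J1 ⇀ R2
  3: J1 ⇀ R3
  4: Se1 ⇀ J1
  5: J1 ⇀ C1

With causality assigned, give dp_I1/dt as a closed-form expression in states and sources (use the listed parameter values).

dp_I1/dt = E_Se1 - 27*p_I1/2 - 2*q_C1/3

b4 stroke at J1  (source Se1 imposes e)
b1 stroke at I1  (I1 outputs flow p/I1)
b0 stroke at J1  (J1 flow already set via bond 1)
b2 stroke at J1  (1-jn J1 has f-setter on 1)
b3 stroke at J1  (J1 flow already set via bond 1)
b5 stroke at J1  (J1 flow already set via bond 1)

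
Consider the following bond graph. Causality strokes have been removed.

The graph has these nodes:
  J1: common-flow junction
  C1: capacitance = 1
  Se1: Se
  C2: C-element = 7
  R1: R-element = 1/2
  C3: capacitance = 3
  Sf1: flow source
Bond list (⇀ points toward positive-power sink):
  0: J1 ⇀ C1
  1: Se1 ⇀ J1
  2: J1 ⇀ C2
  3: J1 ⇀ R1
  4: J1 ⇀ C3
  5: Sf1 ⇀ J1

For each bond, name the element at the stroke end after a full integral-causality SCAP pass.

b0 stroke→J1
b1 stroke→J1
b2 stroke→J1
b3 stroke→J1
b4 stroke→J1
b5 stroke→Sf1

β1 →J1  (Se1: effort source, stroke at far end)
β5 →Sf1  (Sf1 fixes flow; stroke at Sf1)
β0 →J1  (J1 flow already set via bond 5)
β2 →J1  (1-jn J1 has f-setter on 5)
β3 →J1  (common-f at J1 fixed by 5)
β4 →J1  (common-f at J1 fixed by 5)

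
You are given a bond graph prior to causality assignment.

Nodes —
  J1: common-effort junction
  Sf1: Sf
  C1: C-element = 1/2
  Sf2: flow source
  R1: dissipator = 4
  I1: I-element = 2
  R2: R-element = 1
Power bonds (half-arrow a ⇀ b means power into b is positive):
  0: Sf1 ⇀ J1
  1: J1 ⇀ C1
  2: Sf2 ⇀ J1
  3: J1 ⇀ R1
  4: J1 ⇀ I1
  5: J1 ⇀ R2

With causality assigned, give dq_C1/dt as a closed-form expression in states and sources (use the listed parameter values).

dq_C1/dt = F_Sf1 + F_Sf2 - p_I1/2 - 5*q_C1/2

β0 stroke at Sf1  (Sf1: flow source, stroke at near end)
β2 stroke at Sf2  (Sf2 (Sf) sets flow on bond)
β1 stroke at J1  (C1: C, integral causality)
β3 stroke at R1  (J1: bond 1 brought effort, rest push out)
β4 stroke at I1  (0-jn J1 has e-setter on 1)
β5 stroke at R2  (J1: bond 1 brought effort, rest push out)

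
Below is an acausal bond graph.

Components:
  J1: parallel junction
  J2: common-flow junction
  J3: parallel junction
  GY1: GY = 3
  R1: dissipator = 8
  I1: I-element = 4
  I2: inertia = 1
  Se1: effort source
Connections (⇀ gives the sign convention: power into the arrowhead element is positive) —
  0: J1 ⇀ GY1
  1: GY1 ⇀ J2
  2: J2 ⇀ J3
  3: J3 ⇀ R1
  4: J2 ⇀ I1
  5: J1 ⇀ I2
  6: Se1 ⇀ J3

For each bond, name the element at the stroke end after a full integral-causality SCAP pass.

b0 stroke at J1
b1 stroke at J2
b2 stroke at J2
b3 stroke at R1
b4 stroke at I1
b5 stroke at I2
b6 stroke at J3

β6 →J3  (Se1 (Se) sets effort on bond)
β2 →J2  (0-jn J3 has e-setter on 6)
β3 →R1  (0-jn J3 has e-setter on 6)
β4 →I1  (I1 integral (f out))
β1 →J2  (1-jn J2 has f-setter on 4)
β0 →J1  (GY1: gyrator matches bond 1)
β5 →I2  (0-jn J1 has e-setter on 0)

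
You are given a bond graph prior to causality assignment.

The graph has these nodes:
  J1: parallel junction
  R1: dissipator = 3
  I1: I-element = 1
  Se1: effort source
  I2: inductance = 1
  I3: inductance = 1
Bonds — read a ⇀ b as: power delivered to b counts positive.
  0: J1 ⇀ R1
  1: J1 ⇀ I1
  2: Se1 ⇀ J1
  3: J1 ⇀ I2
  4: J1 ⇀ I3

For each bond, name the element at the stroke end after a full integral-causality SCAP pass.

b0 |R1
b1 |I1
b2 |J1
b3 |I2
b4 |I3

#2 |J1  (source Se1 imposes e)
#0 |R1  (common-e at J1 fixed by 2)
#1 |I1  (0-jn J1 has e-setter on 2)
#3 |I2  (0-jn J1 has e-setter on 2)
#4 |I3  (common-e at J1 fixed by 2)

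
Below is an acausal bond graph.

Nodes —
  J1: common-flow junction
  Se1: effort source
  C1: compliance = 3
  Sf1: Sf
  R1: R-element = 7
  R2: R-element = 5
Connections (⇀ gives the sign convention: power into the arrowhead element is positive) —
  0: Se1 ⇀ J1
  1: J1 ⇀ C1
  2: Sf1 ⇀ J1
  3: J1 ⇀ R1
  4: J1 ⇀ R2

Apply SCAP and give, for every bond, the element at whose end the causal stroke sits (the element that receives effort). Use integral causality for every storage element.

β0 stroke at J1  (source Se1 imposes e)
β2 stroke at Sf1  (Sf1 fixes flow; stroke at Sf1)
β1 stroke at J1  (1-jn J1 has f-setter on 2)
β3 stroke at J1  (J1 flow already set via bond 2)
β4 stroke at J1  (J1: bond 2 brought flow, rest push out)

β0 →J1
β1 →J1
β2 →Sf1
β3 →J1
β4 →J1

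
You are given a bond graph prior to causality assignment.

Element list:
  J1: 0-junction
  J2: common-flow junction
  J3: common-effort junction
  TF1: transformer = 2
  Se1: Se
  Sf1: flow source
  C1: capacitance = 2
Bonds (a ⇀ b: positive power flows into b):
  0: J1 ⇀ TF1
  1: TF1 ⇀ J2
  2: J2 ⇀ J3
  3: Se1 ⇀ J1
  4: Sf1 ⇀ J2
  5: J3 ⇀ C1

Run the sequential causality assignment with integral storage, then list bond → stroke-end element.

β3 →J1  (Se1 fixes effort; stroke away)
β4 →Sf1  (source Sf1 imposes f)
β0 →TF1  (0-jn J1 has e-setter on 3)
β1 →J2  (1-jn J2 has f-setter on 4)
β2 →J2  (J2: bond 4 brought flow, rest push out)
β5 →J3  (only one effort-in slot at J3)

β0 |TF1
β1 |J2
β2 |J2
β3 |J1
β4 |Sf1
β5 |J3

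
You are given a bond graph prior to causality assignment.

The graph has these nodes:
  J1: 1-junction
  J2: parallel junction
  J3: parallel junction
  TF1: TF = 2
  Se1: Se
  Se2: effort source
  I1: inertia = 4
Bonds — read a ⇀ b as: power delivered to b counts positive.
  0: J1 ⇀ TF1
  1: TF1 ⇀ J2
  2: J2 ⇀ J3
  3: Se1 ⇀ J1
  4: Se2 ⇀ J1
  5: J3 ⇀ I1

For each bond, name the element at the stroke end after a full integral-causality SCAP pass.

bond 3 |J1  (Se1 fixes effort; stroke away)
bond 4 |J1  (Se2: effort source, stroke at far end)
bond 0 |TF1  (J1: last free bond brings flow in)
bond 1 |J2  (TF1 one-in-one-out from 0)
bond 2 |J3  (J2 effort already set via bond 1)
bond 5 |I1  (common-e at J3 fixed by 2)

bond 0 |TF1
bond 1 |J2
bond 2 |J3
bond 3 |J1
bond 4 |J1
bond 5 |I1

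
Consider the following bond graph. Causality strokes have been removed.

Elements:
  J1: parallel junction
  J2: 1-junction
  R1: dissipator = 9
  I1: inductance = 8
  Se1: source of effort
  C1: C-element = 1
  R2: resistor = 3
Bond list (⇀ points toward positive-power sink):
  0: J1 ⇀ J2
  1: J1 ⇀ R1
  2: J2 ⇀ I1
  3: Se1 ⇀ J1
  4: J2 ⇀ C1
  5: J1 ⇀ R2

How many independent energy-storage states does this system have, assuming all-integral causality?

β3 stroke at J1  (source Se1 imposes e)
β0 stroke at J2  (J1: bond 3 brought effort, rest push out)
β1 stroke at R1  (J1: bond 3 brought effort, rest push out)
β5 stroke at R2  (J1 effort already set via bond 3)
β2 stroke at I1  (prefer integral on I1)
β4 stroke at J2  (common-f at J2 fixed by 2)

2  (C1, I1 all integral)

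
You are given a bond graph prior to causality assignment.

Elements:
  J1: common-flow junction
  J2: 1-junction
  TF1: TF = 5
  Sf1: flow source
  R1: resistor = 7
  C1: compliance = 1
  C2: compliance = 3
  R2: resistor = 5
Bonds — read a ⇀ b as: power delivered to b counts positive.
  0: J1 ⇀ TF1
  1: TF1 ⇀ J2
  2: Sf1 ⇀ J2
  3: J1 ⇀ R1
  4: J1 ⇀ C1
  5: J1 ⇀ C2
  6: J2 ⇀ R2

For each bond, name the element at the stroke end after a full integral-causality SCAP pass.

bond 0 stroke→TF1
bond 1 stroke→J2
bond 2 stroke→Sf1
bond 3 stroke→J1
bond 4 stroke→J1
bond 5 stroke→J1
bond 6 stroke→J2

#2 stroke→Sf1  (Sf1: flow source, stroke at near end)
#1 stroke→J2  (common-f at J2 fixed by 2)
#6 stroke→J2  (common-f at J2 fixed by 2)
#0 stroke→TF1  (through TF1, causality passes straight; one stroke at TF1)
#3 stroke→J1  (1-jn J1 has f-setter on 0)
#4 stroke→J1  (common-f at J1 fixed by 0)
#5 stroke→J1  (1-jn J1 has f-setter on 0)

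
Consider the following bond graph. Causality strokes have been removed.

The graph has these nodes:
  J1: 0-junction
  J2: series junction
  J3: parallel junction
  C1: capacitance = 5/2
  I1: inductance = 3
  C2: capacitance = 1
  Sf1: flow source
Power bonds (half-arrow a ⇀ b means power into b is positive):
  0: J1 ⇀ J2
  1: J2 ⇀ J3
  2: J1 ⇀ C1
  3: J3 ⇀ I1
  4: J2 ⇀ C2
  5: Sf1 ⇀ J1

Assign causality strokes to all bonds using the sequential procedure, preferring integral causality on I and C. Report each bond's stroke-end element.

#5 stroke at Sf1  (source Sf1 imposes f)
#2 stroke at J1  (C1 integral (e out))
#0 stroke at J2  (0-jn J1 has e-setter on 2)
#3 stroke at I1  (prefer integral on I1)
#1 stroke at J3  (closing 0-jn rule on J3)
#4 stroke at J2  (1-jn J2 has f-setter on 1)

b0 stroke at J2
b1 stroke at J3
b2 stroke at J1
b3 stroke at I1
b4 stroke at J2
b5 stroke at Sf1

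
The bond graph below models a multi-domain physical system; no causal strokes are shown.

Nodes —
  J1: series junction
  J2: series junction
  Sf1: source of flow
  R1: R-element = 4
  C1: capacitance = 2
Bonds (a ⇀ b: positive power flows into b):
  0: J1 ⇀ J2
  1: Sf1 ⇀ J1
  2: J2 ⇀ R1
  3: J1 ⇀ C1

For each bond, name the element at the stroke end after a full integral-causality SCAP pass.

b0 stroke at J1
b1 stroke at Sf1
b2 stroke at J2
b3 stroke at J1

β1 →Sf1  (Sf1 (Sf) sets flow on bond)
β0 →J1  (common-f at J1 fixed by 1)
β3 →J1  (1-jn J1 has f-setter on 1)
β2 →J2  (J2 flow already set via bond 0)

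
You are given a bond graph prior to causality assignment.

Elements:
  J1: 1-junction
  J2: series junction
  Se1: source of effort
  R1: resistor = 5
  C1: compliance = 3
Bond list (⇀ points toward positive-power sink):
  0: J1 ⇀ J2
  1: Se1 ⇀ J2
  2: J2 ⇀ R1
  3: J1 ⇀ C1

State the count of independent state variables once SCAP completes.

β1 →J2  (Se1 (Se) sets effort on bond)
β3 →J1  (C1 outputs effort q/C1)
β0 →J2  (only one flow-in slot at J1)
β2 →R1  (J2: last free bond brings flow in)

1  (C1 all integral)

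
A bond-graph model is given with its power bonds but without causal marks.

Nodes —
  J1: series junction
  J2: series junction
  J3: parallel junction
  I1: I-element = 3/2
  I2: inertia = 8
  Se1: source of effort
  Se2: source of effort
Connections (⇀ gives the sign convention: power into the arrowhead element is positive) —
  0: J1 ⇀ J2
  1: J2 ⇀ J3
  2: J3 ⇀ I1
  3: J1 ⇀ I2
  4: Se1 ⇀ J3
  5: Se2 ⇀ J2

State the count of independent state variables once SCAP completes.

2  (I1, I2 all integral)

bond 4 stroke→J3  (Se1 (Se) sets effort on bond)
bond 5 stroke→J2  (source Se2 imposes e)
bond 1 stroke→J2  (J3: bond 4 brought effort, rest push out)
bond 2 stroke→I1  (0-jn J3 has e-setter on 4)
bond 0 stroke→J1  (closing 1-jn rule on J2)
bond 3 stroke→I2  (J1 needs exactly one f-in)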